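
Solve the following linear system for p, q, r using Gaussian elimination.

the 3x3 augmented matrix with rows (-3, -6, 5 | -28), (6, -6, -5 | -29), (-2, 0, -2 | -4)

(1, 5, 1)

Forward elimination on [A|b]:
R2 <- R2 - (-2)*R1:  [   0  -18    5  -85 ]
R3 <- R3 - (2/3)*R1:  [     0      4  -16/3   44/3 ]
R3 <- R3 - (-2/9)*R2:  [     0      0  -38/9  -38/9 ]
Row echelon form:
[ -3   -6      5  |    -28 ]
[  0  -18      5  |    -85 ]
[  0    0  -38/9  |  -38/9 ]
Back-substitution:
r = (-38/9) / (-38/9) = 1
q = (-85 - (5)*(1)) / -18 = 5
p = (-28 - (-6)*(5) - (5)*(1)) / -3 = 1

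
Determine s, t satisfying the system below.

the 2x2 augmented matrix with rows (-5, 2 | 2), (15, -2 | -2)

Forward elimination on [A|b]:
R2 <- R2 - (-3)*R1:  [ 0  4  4 ]
Row echelon form:
[ -5  2  |  2 ]
[  0  4  |  4 ]
Back-substitution:
t = (4) / 4 = 1
s = (2 - (2)*(1)) / -5 = 0

(0, 1)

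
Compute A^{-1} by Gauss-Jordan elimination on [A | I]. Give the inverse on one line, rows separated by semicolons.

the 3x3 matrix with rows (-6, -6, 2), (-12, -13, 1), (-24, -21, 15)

inverse = [29/2 -4 -5/3; -13 7/2 3/2; 5 -3/2 -1/2]

Gauss-Jordan on [A | I]:
R1 <- (1/-6)*R1:  [    1     1  -1/3  |  -1/6     0     0 ]
R2 <- R2 - (-12)*R1:  [  0  -1  -3  |  -2   1   0 ]
R3 <- R3 - (-24)*R1:  [  0   3   7  |  -4   0   1 ]
R2 <- (1/-1)*R2:  [  0   1   3  |   2  -1   0 ]
R1 <- R1 - (1)*R2:  [     1      0  -10/3  |  -13/6      1      0 ]
R3 <- R3 - (3)*R2:  [   0    0   -2  |  -10    3    1 ]
R3 <- (1/-2)*R3:  [    0     0     1  |     5  -3/2  -1/2 ]
R1 <- R1 - (-10/3)*R3:  [    1     0     0  |  29/2    -4  -5/3 ]
R2 <- R2 - (3)*R3:  [   0    1    0  |  -13  7/2  3/2 ]
Right block of [I | A^{-1}] is the inverse:
[ 29/2    -4  -5/3 ]
[  -13   7/2   3/2 ]
[    5  -3/2  -1/2 ]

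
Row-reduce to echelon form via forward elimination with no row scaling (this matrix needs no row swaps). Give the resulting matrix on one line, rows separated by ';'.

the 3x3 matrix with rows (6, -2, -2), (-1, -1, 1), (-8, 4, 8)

Forward elimination:
R2 <- R2 - (-1/6)*R1:  [    0  -4/3   2/3 ]
R3 <- R3 - (-4/3)*R1:  [    0   4/3  16/3 ]
R3 <- R3 - (-1)*R2:  [ 0  0  6 ]
Row echelon form:
[ 6    -2   -2 ]
[ 0  -4/3  2/3 ]
[ 0     0    6 ]

REF = [6 -2 -2; 0 -4/3 2/3; 0 0 6]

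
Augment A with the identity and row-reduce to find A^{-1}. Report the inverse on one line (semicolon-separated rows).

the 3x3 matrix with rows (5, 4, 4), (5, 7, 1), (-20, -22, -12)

inverse = [31/15 4/3 4/5; -4/3 -2/3 -1/2; -1 -1 -1/2]

Gauss-Jordan on [A | I]:
R1 <- (1/5)*R1:  [   1  4/5  4/5  |  1/5    0    0 ]
R2 <- R2 - (5)*R1:  [  0   3  -3  |  -1   1   0 ]
R3 <- R3 - (-20)*R1:  [  0  -6   4  |   4   0   1 ]
R2 <- (1/3)*R2:  [    0     1    -1  |  -1/3   1/3     0 ]
R1 <- R1 - (4/5)*R2:  [     1      0    8/5  |   7/15  -4/15      0 ]
R3 <- R3 - (-6)*R2:  [  0   0  -2  |   2   2   1 ]
R3 <- (1/-2)*R3:  [    0     0     1  |    -1    -1  -1/2 ]
R1 <- R1 - (8/5)*R3:  [     1      0      0  |  31/15    4/3    4/5 ]
R2 <- R2 - (-1)*R3:  [    0     1     0  |  -4/3  -2/3  -1/2 ]
Right block of [I | A^{-1}] is the inverse:
[ 31/15   4/3   4/5 ]
[  -4/3  -2/3  -1/2 ]
[    -1    -1  -1/2 ]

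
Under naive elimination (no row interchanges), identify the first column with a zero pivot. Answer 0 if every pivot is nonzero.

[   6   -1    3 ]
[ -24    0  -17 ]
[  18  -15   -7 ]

first zero-pivot column = 0

Naive forward elimination:
R2 <- R2 - (-4)*R1:  [  0  -4  -5 ]
R3 <- R3 - (3)*R1:  [   0  -12  -16 ]
R3 <- R3 - (3)*R2:  [  0   0  -1 ]
All pivots nonzero; naive elimination completes without hitting a zero pivot.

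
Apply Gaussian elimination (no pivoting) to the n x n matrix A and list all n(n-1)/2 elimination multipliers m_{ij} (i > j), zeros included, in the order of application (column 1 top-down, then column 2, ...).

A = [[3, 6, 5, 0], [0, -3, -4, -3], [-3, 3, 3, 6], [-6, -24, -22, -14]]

multipliers: 0, -1, -2, -3, 4, -1

Forward elimination:
R2: entry in column 1 is already 0 -> m_{21} = 0 (no row operation needed)
R3 <- R3 - (-1)*R1:  [ 0  9  8  6 ]
R4 <- R4 - (-2)*R1:  [   0  -12  -12  -14 ]
R3 <- R3 - (-3)*R2:  [  0   0  -4  -3 ]
R4 <- R4 - (4)*R2:  [  0   0   4  -2 ]
R4 <- R4 - (-1)*R3:  [  0   0   0  -5 ]
Multipliers (in order of application): m_{21} = 0, m_{31} = -1, m_{41} = -2, m_{32} = -3, m_{42} = 4, m_{43} = -1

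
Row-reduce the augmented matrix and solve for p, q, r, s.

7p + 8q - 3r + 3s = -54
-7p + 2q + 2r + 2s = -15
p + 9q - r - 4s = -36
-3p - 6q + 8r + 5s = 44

Forward elimination on [A|b]:
R2 <- R2 - (-1)*R1:  [   0   10   -1    5  -69 ]
R3 <- R3 - (1/7)*R1:  [      0    55/7    -4/7   -31/7  -198/7 ]
R4 <- R4 - (-3/7)*R1:  [     0  -18/7   47/7   44/7  146/7 ]
R3 <- R3 - (11/14)*R2:  [       0        0     3/14  -117/14   363/14 ]
R4 <- R4 - (-9/35)*R2:  [      0       0  226/35    53/7  109/35 ]
R4 <- R4 - (452/15)*R3:  [       0        0        0   1297/5  -3891/5 ]
Row echelon form:
[ 7   8    -3        3  |      -54 ]
[ 0  10    -1        5  |      -69 ]
[ 0   0  3/14  -117/14  |   363/14 ]
[ 0   0     0   1297/5  |  -3891/5 ]
Back-substitution:
s = (-3891/5) / (1297/5) = -3
r = (363/14 - (-117/14)*(-3)) / (3/14) = 4
q = (-69 - (-1)*(4) - (5)*(-3)) / 10 = -5
p = (-54 - (8)*(-5) - (-3)*(4) - (3)*(-3)) / 7 = 1

(1, -5, 4, -3)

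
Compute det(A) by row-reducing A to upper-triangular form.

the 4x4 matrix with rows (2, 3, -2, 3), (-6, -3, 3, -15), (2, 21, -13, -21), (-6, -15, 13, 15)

Forward elimination:
R2 <- R2 - (-3)*R1:  [  0   6  -3  -6 ]
R3 <- R3 - (1)*R1:  [   0   18  -11  -24 ]
R4 <- R4 - (-3)*R1:  [  0  -6   7  24 ]
R3 <- R3 - (3)*R2:  [  0   0  -2  -6 ]
R4 <- R4 - (-1)*R2:  [  0   0   4  18 ]
R4 <- R4 - (-2)*R3:  [ 0  0  0  6 ]
Upper-triangular form:
[ 2  3  -2   3 ]
[ 0  6  -3  -6 ]
[ 0  0  -2  -6 ]
[ 0  0   0   6 ]
det(A) = (-1)^0 * (2) * (6) * (-2) * (6) = -144  (0 row swaps -> sign +1)

det(A) = -144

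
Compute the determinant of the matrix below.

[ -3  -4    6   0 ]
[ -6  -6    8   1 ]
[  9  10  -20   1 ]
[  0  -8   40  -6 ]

det(A) = 216

Forward elimination:
R2 <- R2 - (2)*R1:  [  0   2  -4   1 ]
R3 <- R3 - (-3)*R1:  [  0  -2  -2   1 ]
R3 <- R3 - (-1)*R2:  [  0   0  -6   2 ]
R4 <- R4 - (-4)*R2:  [  0   0  24  -2 ]
R4 <- R4 - (-4)*R3:  [ 0  0  0  6 ]
Upper-triangular form:
[ -3  -4   6  0 ]
[  0   2  -4  1 ]
[  0   0  -6  2 ]
[  0   0   0  6 ]
det(A) = (-1)^0 * (-3) * (2) * (-6) * (6) = 216  (0 row swaps -> sign +1)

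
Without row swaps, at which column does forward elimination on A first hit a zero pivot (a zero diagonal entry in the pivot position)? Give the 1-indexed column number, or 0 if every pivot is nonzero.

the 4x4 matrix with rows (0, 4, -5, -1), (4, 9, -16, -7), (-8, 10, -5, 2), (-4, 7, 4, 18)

Naive forward elimination:
Pivot entry (1,1) is zero but row 2 has 4 in column 1 -> naive elimination stops; a row interchange (e.g. R1 <-> R2) would be required here.

first zero-pivot column = 1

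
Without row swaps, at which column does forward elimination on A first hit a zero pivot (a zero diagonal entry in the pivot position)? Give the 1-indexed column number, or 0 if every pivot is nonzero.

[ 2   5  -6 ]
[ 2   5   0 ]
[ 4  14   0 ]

Naive forward elimination:
R2 <- R2 - (1)*R1:  [ 0  0  6 ]
R3 <- R3 - (2)*R1:  [  0   4  12 ]
Matrix at this point:
[ 2  5  -6 ]
[ 0  0   6 ]
[ 0  4  12 ]
Pivot entry (2,2) is zero but row 3 has 4 in column 2 -> naive elimination stops; a row interchange (e.g. R2 <-> R3) would be required here.

first zero-pivot column = 2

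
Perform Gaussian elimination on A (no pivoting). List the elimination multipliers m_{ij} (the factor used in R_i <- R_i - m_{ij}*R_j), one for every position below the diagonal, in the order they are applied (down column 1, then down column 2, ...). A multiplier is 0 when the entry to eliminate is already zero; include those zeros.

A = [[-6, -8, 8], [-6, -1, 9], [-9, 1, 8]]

multipliers: 1, 3/2, 13/7

Forward elimination:
R2 <- R2 - (1)*R1:  [ 0  7  1 ]
R3 <- R3 - (3/2)*R1:  [  0  13  -4 ]
R3 <- R3 - (13/7)*R2:  [     0      0  -41/7 ]
Multipliers (in order of application): m_{21} = 1, m_{31} = 3/2, m_{32} = 13/7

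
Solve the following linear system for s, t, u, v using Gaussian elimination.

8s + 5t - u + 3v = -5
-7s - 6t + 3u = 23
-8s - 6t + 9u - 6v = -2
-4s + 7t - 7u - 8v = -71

(1, -5, 0, 4)

Forward elimination on [A|b]:
R2 <- R2 - (-7/8)*R1:  [     0  -13/8   17/8   21/8  149/8 ]
R3 <- R3 - (-1)*R1:  [  0  -1   8  -3  -7 ]
R4 <- R4 - (-1/2)*R1:  [      0    19/2   -15/2   -13/2  -147/2 ]
R3 <- R3 - (8/13)*R2:  [       0        0    87/13   -60/13  -240/13 ]
R4 <- R4 - (-76/13)*R2:  [      0       0   64/13  115/13  460/13 ]
R4 <- R4 - (64/87)*R3:  [       0        0        0   355/29  1420/29 ]
Row echelon form:
[ 8      5     -1       3  |       -5 ]
[ 0  -13/8   17/8    21/8  |    149/8 ]
[ 0      0  87/13  -60/13  |  -240/13 ]
[ 0      0      0  355/29  |  1420/29 ]
Back-substitution:
v = (1420/29) / (355/29) = 4
u = (-240/13 - (-60/13)*(4)) / (87/13) = 0
t = (149/8 - (17/8)*(0) - (21/8)*(4)) / (-13/8) = -5
s = (-5 - (5)*(-5) - (-1)*(0) - (3)*(4)) / 8 = 1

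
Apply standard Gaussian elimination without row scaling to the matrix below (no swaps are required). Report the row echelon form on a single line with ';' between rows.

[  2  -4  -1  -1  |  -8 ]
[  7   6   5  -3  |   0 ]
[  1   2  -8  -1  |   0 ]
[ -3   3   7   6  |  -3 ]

REF = [2 -4 -1 -1 -8; 0 20 17/2 1/2 28; 0 0 -46/5 -3/5 -8/5; 0 0 0 1521/368 -551/46]

Forward elimination:
R2 <- R2 - (7/2)*R1:  [    0    20  17/2   1/2    28 ]
R3 <- R3 - (1/2)*R1:  [     0      4  -15/2   -1/2      4 ]
R4 <- R4 - (-3/2)*R1:  [    0    -3  11/2   9/2   -15 ]
R3 <- R3 - (1/5)*R2:  [     0      0  -46/5   -3/5   -8/5 ]
R4 <- R4 - (-3/20)*R2:  [      0       0  271/40  183/40   -54/5 ]
R4 <- R4 - (-271/368)*R3:  [        0         0         0  1521/368   -551/46 ]
Row echelon form:
[ 2  -4     -1        -1  |       -8 ]
[ 0  20   17/2       1/2  |       28 ]
[ 0   0  -46/5      -3/5  |     -8/5 ]
[ 0   0      0  1521/368  |  -551/46 ]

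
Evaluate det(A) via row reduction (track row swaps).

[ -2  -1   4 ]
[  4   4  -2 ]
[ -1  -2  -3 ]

det(A) = 2

Forward elimination:
R2 <- R2 - (-2)*R1:  [ 0  2  6 ]
R3 <- R3 - (1/2)*R1:  [    0  -3/2    -5 ]
R3 <- R3 - (-3/4)*R2:  [    0     0  -1/2 ]
Upper-triangular form:
[ -2  -1     4 ]
[  0   2     6 ]
[  0   0  -1/2 ]
det(A) = (-1)^0 * (-2) * (2) * (-1/2) = 2  (0 row swaps -> sign +1)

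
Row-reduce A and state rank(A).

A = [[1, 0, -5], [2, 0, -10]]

Row reduction:
R2 <- R2 - (2)*R1:  [ 0  0  0 ]
Row echelon form:
[ 1  0  -5 ]
[ 0  0   0 ]
Nonzero rows / pivot columns: 1

rank(A) = 1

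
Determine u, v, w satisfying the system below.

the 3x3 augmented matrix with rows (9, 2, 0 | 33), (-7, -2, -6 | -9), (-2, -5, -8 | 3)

(3, 3, -3)

Forward elimination on [A|b]:
R2 <- R2 - (-7/9)*R1:  [    0  -4/9    -6  50/3 ]
R3 <- R3 - (-2/9)*R1:  [     0  -41/9     -8   31/3 ]
R3 <- R3 - (41/4)*R2:  [      0       0   107/2  -321/2 ]
Row echelon form:
[ 9     2      0  |      33 ]
[ 0  -4/9     -6  |    50/3 ]
[ 0     0  107/2  |  -321/2 ]
Back-substitution:
w = (-321/2) / (107/2) = -3
v = (50/3 - (-6)*(-3)) / (-4/9) = 3
u = (33 - (2)*(3)) / 9 = 3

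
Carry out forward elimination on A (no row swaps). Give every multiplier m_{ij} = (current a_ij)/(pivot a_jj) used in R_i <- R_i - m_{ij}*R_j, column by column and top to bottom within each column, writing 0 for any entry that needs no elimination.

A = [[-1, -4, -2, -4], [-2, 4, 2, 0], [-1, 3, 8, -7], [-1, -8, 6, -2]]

multipliers: 2, 1, 1, 7/12, -1/3, 20/13

Forward elimination:
R2 <- R2 - (2)*R1:  [  0  12   6   8 ]
R3 <- R3 - (1)*R1:  [  0   7  10  -3 ]
R4 <- R4 - (1)*R1:  [  0  -4   8   2 ]
R3 <- R3 - (7/12)*R2:  [     0      0   13/2  -23/3 ]
R4 <- R4 - (-1/3)*R2:  [    0     0    10  14/3 ]
R4 <- R4 - (20/13)*R3:  [      0       0       0  214/13 ]
Multipliers (in order of application): m_{21} = 2, m_{31} = 1, m_{41} = 1, m_{32} = 7/12, m_{42} = -1/3, m_{43} = 20/13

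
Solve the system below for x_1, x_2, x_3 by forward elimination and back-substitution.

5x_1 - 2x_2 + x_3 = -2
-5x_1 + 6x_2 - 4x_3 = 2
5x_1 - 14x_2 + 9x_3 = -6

(0, 3, 4)

Forward elimination on [A|b]:
R2 <- R2 - (-1)*R1:  [  0   4  -3   0 ]
R3 <- R3 - (1)*R1:  [   0  -12    8   -4 ]
R3 <- R3 - (-3)*R2:  [  0   0  -1  -4 ]
Row echelon form:
[ 5  -2   1  |  -2 ]
[ 0   4  -3  |   0 ]
[ 0   0  -1  |  -4 ]
Back-substitution:
x_3 = (-4) / -1 = 4
x_2 = (0 - (-3)*(4)) / 4 = 3
x_1 = (-2 - (-2)*(3) - (1)*(4)) / 5 = 0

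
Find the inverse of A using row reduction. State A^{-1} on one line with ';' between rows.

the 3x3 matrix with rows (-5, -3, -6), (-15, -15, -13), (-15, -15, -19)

inverse = [-1/2 -11/60 17/60; 1/2 -1/36 -5/36; 0 1/6 -1/6]

Gauss-Jordan on [A | I]:
R1 <- (1/-5)*R1:  [    1   3/5   6/5  |  -1/5     0     0 ]
R2 <- R2 - (-15)*R1:  [  0  -6   5  |  -3   1   0 ]
R3 <- R3 - (-15)*R1:  [  0  -6  -1  |  -3   0   1 ]
R2 <- (1/-6)*R2:  [    0     1  -5/6  |   1/2  -1/6     0 ]
R1 <- R1 - (3/5)*R2:  [     1      0  17/10  |   -1/2   1/10      0 ]
R3 <- R3 - (-6)*R2:  [  0   0  -6  |   0  -1   1 ]
R3 <- (1/-6)*R3:  [    0     0     1  |     0   1/6  -1/6 ]
R1 <- R1 - (17/10)*R3:  [      1       0       0  |    -1/2  -11/60   17/60 ]
R2 <- R2 - (-5/6)*R3:  [     0      1      0  |    1/2  -1/36  -5/36 ]
Right block of [I | A^{-1}] is the inverse:
[ -1/2  -11/60  17/60 ]
[  1/2   -1/36  -5/36 ]
[    0     1/6   -1/6 ]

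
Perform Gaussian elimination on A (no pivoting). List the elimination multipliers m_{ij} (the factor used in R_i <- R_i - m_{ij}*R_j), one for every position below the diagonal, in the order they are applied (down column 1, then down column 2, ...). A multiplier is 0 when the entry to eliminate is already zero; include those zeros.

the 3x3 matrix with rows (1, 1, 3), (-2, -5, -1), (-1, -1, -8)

multipliers: -2, -1, 0

Forward elimination:
R2 <- R2 - (-2)*R1:  [  0  -3   5 ]
R3 <- R3 - (-1)*R1:  [  0   0  -5 ]
R3: entry in column 2 is already 0 -> m_{32} = 0 (no row operation needed)
Multipliers (in order of application): m_{21} = -2, m_{31} = -1, m_{32} = 0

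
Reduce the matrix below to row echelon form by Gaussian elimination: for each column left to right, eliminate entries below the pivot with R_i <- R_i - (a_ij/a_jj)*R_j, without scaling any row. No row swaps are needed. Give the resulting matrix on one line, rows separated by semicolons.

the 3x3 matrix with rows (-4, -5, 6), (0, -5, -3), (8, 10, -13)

Forward elimination:
R3 <- R3 - (-2)*R1:  [  0   0  -1 ]
Row echelon form:
[ -4  -5   6 ]
[  0  -5  -3 ]
[  0   0  -1 ]

REF = [-4 -5 6; 0 -5 -3; 0 0 -1]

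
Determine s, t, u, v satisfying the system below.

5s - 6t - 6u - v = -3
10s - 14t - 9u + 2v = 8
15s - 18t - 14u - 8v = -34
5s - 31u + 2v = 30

(4, 3, 0, 5)

Forward elimination on [A|b]:
R2 <- R2 - (2)*R1:  [  0  -2   3   4  14 ]
R3 <- R3 - (3)*R1:  [   0    0    4   -5  -25 ]
R4 <- R4 - (1)*R1:  [   0    6  -25    3   33 ]
R4 <- R4 - (-3)*R2:  [   0    0  -16   15   75 ]
R4 <- R4 - (-4)*R3:  [   0    0    0   -5  -25 ]
Row echelon form:
[ 5  -6  -6  -1  |   -3 ]
[ 0  -2   3   4  |   14 ]
[ 0   0   4  -5  |  -25 ]
[ 0   0   0  -5  |  -25 ]
Back-substitution:
v = (-25) / -5 = 5
u = (-25 - (-5)*(5)) / 4 = 0
t = (14 - (3)*(0) - (4)*(5)) / -2 = 3
s = (-3 - (-6)*(3) - (-6)*(0) - (-1)*(5)) / 5 = 4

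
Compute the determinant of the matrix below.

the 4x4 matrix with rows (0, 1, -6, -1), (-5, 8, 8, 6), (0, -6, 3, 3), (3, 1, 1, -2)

det(A) = -612

Forward elimination:
R1 <-> R2   (pivot in column 1 was zero)
[ -5   8   8   6 ]
[  0   1  -6  -1 ]
[  0  -6   3   3 ]
[  3   1   1  -2 ]
R4 <- R4 - (-3/5)*R1:  [    0  29/5  29/5   8/5 ]
R3 <- R3 - (-6)*R2:  [   0    0  -33   -3 ]
R4 <- R4 - (29/5)*R2:  [     0      0  203/5   37/5 ]
R4 <- R4 - (-203/165)*R3:  [      0       0       0  204/55 ]
Upper-triangular form:
[ -5  8    8       6 ]
[  0  1   -6      -1 ]
[  0  0  -33      -3 ]
[  0  0    0  204/55 ]
det(A) = (-1)^1 * (-5) * (1) * (-33) * (204/55) = -612  (1 row swap -> sign -1)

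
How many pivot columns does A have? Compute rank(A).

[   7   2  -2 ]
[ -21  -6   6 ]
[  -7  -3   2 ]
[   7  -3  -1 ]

rank(A) = 3

Row reduction:
R2 <- R2 - (-3)*R1:  [ 0  0  0 ]
R3 <- R3 - (-1)*R1:  [  0  -1   0 ]
R4 <- R4 - (1)*R1:  [  0  -5   1 ]
R2 <-> R3   (pivot in column 2 was zero)
[ 7   2  -2 ]
[ 0  -1   0 ]
[ 0   0   0 ]
[ 0  -5   1 ]
R4 <- R4 - (5)*R2:  [ 0  0  1 ]
R3 <-> R4   (pivot in column 3 was zero)
[ 7   2  -2 ]
[ 0  -1   0 ]
[ 0   0   1 ]
[ 0   0   0 ]
Row echelon form:
[ 7   2  -2 ]
[ 0  -1   0 ]
[ 0   0   1 ]
[ 0   0   0 ]
Nonzero rows / pivot columns: 3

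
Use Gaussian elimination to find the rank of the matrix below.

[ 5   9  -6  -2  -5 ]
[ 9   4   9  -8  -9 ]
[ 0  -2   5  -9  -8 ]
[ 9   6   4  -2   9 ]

Row reduction:
R2 <- R2 - (9/5)*R1:  [     0  -61/5   99/5  -22/5      0 ]
R4 <- R4 - (9/5)*R1:  [     0  -51/5   74/5    8/5     18 ]
R3 <- R3 - (10/61)*R2:  [       0        0   107/61  -505/61       -8 ]
R4 <- R4 - (51/61)*R2:  [       0        0  -107/61   322/61       18 ]
R4 <- R4 - (-1)*R3:  [  0   0   0  -3  10 ]
Row echelon form:
[ 5      9      -6       -2  -5 ]
[ 0  -61/5    99/5    -22/5   0 ]
[ 0      0  107/61  -505/61  -8 ]
[ 0      0       0       -3  10 ]
Nonzero rows / pivot columns: 4

rank(A) = 4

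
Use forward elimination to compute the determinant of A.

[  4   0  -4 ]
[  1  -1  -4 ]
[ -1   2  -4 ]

det(A) = 44

Forward elimination:
R2 <- R2 - (1/4)*R1:  [  0  -1  -3 ]
R3 <- R3 - (-1/4)*R1:  [  0   2  -5 ]
R3 <- R3 - (-2)*R2:  [   0    0  -11 ]
Upper-triangular form:
[ 4   0   -4 ]
[ 0  -1   -3 ]
[ 0   0  -11 ]
det(A) = (-1)^0 * (4) * (-1) * (-11) = 44  (0 row swaps -> sign +1)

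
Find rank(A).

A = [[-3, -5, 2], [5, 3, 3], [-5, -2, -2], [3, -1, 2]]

rank(A) = 3

Row reduction:
R2 <- R2 - (-5/3)*R1:  [     0  -16/3   19/3 ]
R3 <- R3 - (5/3)*R1:  [     0   19/3  -16/3 ]
R4 <- R4 - (-1)*R1:  [  0  -6   4 ]
R3 <- R3 - (-19/16)*R2:  [     0      0  35/16 ]
R4 <- R4 - (9/8)*R2:  [     0      0  -25/8 ]
R4 <- R4 - (-10/7)*R3:  [ 0  0  0 ]
Row echelon form:
[ -3     -5      2 ]
[  0  -16/3   19/3 ]
[  0      0  35/16 ]
[  0      0      0 ]
Nonzero rows / pivot columns: 3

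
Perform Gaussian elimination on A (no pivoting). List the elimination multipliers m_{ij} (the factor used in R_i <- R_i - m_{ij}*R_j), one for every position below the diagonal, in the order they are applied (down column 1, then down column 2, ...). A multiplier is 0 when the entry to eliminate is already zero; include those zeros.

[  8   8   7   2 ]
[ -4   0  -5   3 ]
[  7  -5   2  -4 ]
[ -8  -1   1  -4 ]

multipliers: -1/2, 7/8, -1, -3, 7/4, -85/69

Forward elimination:
R2 <- R2 - (-1/2)*R1:  [    0     4  -3/2     4 ]
R3 <- R3 - (7/8)*R1:  [     0    -12  -33/8  -23/4 ]
R4 <- R4 - (-1)*R1:  [  0   7   8  -2 ]
R3 <- R3 - (-3)*R2:  [     0      0  -69/8   25/4 ]
R4 <- R4 - (7/4)*R2:  [    0     0  85/8    -9 ]
R4 <- R4 - (-85/69)*R3:  [        0         0         0  -359/276 ]
Multipliers (in order of application): m_{21} = -1/2, m_{31} = 7/8, m_{41} = -1, m_{32} = -3, m_{42} = 7/4, m_{43} = -85/69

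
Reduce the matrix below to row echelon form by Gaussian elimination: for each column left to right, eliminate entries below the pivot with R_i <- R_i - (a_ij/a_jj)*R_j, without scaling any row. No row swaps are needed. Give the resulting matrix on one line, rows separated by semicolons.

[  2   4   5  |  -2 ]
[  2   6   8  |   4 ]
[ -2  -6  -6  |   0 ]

REF = [2 4 5 -2; 0 2 3 6; 0 0 2 4]

Forward elimination:
R2 <- R2 - (1)*R1:  [ 0  2  3  6 ]
R3 <- R3 - (-1)*R1:  [  0  -2  -1  -2 ]
R3 <- R3 - (-1)*R2:  [ 0  0  2  4 ]
Row echelon form:
[ 2  4  5  |  -2 ]
[ 0  2  3  |   6 ]
[ 0  0  2  |   4 ]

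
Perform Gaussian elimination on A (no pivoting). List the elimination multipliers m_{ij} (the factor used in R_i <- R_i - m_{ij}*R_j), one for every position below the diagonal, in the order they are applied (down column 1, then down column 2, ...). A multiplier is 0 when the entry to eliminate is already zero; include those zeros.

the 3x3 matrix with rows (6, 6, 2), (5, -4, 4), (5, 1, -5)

Forward elimination:
R2 <- R2 - (5/6)*R1:  [   0   -9  7/3 ]
R3 <- R3 - (5/6)*R1:  [     0     -4  -20/3 ]
R3 <- R3 - (4/9)*R2:  [       0        0  -208/27 ]
Multipliers (in order of application): m_{21} = 5/6, m_{31} = 5/6, m_{32} = 4/9

multipliers: 5/6, 5/6, 4/9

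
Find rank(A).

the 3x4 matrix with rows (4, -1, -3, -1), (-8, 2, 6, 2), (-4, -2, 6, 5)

rank(A) = 2

Row reduction:
R2 <- R2 - (-2)*R1:  [ 0  0  0  0 ]
R3 <- R3 - (-1)*R1:  [  0  -3   3   4 ]
R2 <-> R3   (pivot in column 2 was zero)
[ 4  -1  -3  -1 ]
[ 0  -3   3   4 ]
[ 0   0   0   0 ]
Row echelon form:
[ 4  -1  -3  -1 ]
[ 0  -3   3   4 ]
[ 0   0   0   0 ]
Nonzero rows / pivot columns: 2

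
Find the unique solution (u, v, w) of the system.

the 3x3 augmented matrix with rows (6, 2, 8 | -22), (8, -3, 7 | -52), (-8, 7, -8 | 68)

Forward elimination on [A|b]:
R2 <- R2 - (4/3)*R1:  [     0  -17/3  -11/3  -68/3 ]
R3 <- R3 - (-4/3)*R1:  [     0   29/3    8/3  116/3 ]
R3 <- R3 - (-29/17)*R2:  [      0       0  -61/17       0 ]
Row echelon form:
[ 6      2       8  |    -22 ]
[ 0  -17/3   -11/3  |  -68/3 ]
[ 0      0  -61/17  |      0 ]
Back-substitution:
w = (0) / (-61/17) = 0
v = (-68/3 - (-11/3)*(0)) / (-17/3) = 4
u = (-22 - (2)*(4) - (8)*(0)) / 6 = -5

(-5, 4, 0)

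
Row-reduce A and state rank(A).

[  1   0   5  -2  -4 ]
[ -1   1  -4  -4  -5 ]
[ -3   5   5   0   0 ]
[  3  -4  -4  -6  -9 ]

Row reduction:
R2 <- R2 - (-1)*R1:  [  0   1   1  -6  -9 ]
R3 <- R3 - (-3)*R1:  [   0    5   20   -6  -12 ]
R4 <- R4 - (3)*R1:  [   0   -4  -19    0    3 ]
R3 <- R3 - (5)*R2:  [  0   0  15  24  33 ]
R4 <- R4 - (-4)*R2:  [   0    0  -15  -24  -33 ]
R4 <- R4 - (-1)*R3:  [ 0  0  0  0  0 ]
Row echelon form:
[ 1  0   5  -2  -4 ]
[ 0  1   1  -6  -9 ]
[ 0  0  15  24  33 ]
[ 0  0   0   0   0 ]
Nonzero rows / pivot columns: 3

rank(A) = 3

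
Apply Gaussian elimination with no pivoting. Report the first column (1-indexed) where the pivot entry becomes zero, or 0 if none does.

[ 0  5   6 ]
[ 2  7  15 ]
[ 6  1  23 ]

Naive forward elimination:
Pivot entry (1,1) is zero but row 2 has 2 in column 1 -> naive elimination stops; a row interchange (e.g. R1 <-> R2) would be required here.

first zero-pivot column = 1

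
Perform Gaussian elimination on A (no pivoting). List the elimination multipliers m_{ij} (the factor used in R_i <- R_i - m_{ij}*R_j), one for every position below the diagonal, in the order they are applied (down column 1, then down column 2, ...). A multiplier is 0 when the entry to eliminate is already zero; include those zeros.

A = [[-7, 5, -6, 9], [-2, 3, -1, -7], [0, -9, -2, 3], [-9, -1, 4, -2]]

Forward elimination:
R2 <- R2 - (2/7)*R1:  [     0   11/7    5/7  -67/7 ]
R3: entry in column 1 is already 0 -> m_{31} = 0 (no row operation needed)
R4 <- R4 - (9/7)*R1:  [     0  -52/7   82/7  -95/7 ]
R3 <- R3 - (-63/11)*R2:  [       0        0    23/11  -570/11 ]
R4 <- R4 - (-52/11)*R2:  [       0        0   166/11  -647/11 ]
R4 <- R4 - (166/23)*R3:  [       0        0        0  7249/23 ]
Multipliers (in order of application): m_{21} = 2/7, m_{31} = 0, m_{41} = 9/7, m_{32} = -63/11, m_{42} = -52/11, m_{43} = 166/23

multipliers: 2/7, 0, 9/7, -63/11, -52/11, 166/23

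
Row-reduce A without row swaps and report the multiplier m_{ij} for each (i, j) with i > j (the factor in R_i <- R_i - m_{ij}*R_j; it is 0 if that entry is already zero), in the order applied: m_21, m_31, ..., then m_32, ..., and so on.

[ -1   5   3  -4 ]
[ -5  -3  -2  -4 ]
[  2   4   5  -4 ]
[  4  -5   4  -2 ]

Forward elimination:
R2 <- R2 - (5)*R1:  [   0  -28  -17   16 ]
R3 <- R3 - (-2)*R1:  [   0   14   11  -12 ]
R4 <- R4 - (-4)*R1:  [   0   15   16  -18 ]
R3 <- R3 - (-1/2)*R2:  [   0    0  5/2   -4 ]
R4 <- R4 - (-15/28)*R2:  [      0       0  193/28   -66/7 ]
R4 <- R4 - (193/70)*R3:  [   0    0    0  8/5 ]
Multipliers (in order of application): m_{21} = 5, m_{31} = -2, m_{41} = -4, m_{32} = -1/2, m_{42} = -15/28, m_{43} = 193/70

multipliers: 5, -2, -4, -1/2, -15/28, 193/70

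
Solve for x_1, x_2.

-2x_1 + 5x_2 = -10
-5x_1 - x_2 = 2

(0, -2)

Forward elimination on [A|b]:
R2 <- R2 - (5/2)*R1:  [     0  -27/2     27 ]
Row echelon form:
[ -2      5  |  -10 ]
[  0  -27/2  |   27 ]
Back-substitution:
x_2 = (27) / (-27/2) = -2
x_1 = (-10 - (5)*(-2)) / -2 = 0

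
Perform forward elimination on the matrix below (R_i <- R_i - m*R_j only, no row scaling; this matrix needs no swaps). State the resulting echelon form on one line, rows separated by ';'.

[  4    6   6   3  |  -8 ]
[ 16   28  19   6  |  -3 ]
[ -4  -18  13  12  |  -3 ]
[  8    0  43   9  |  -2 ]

Forward elimination:
R2 <- R2 - (4)*R1:  [  0   4  -5  -6  29 ]
R3 <- R3 - (-1)*R1:  [   0  -12   19   15  -11 ]
R4 <- R4 - (2)*R1:  [   0  -12   31    3   14 ]
R3 <- R3 - (-3)*R2:  [  0   0   4  -3  76 ]
R4 <- R4 - (-3)*R2:  [   0    0   16  -15  101 ]
R4 <- R4 - (4)*R3:  [    0     0     0    -3  -203 ]
Row echelon form:
[ 4  6   6   3  |    -8 ]
[ 0  4  -5  -6  |    29 ]
[ 0  0   4  -3  |    76 ]
[ 0  0   0  -3  |  -203 ]

REF = [4 6 6 3 -8; 0 4 -5 -6 29; 0 0 4 -3 76; 0 0 0 -3 -203]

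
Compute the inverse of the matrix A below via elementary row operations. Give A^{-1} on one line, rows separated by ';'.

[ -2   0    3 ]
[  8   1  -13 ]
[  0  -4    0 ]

inverse = [-13/2 -3/2 -3/8; 0 0 -1/4; -4 -1 -1/4]

Gauss-Jordan on [A | I]:
R1 <- (1/-2)*R1:  [    1     0  -3/2  |  -1/2     0     0 ]
R2 <- R2 - (8)*R1:  [  0   1  -1  |   4   1   0 ]
R3 <- R3 - (-4)*R2:  [  0   0  -4  |  16   4   1 ]
R3 <- (1/-4)*R3:  [    0     0     1  |    -4    -1  -1/4 ]
R1 <- R1 - (-3/2)*R3:  [     1      0      0  |  -13/2   -3/2   -3/8 ]
R2 <- R2 - (-1)*R3:  [    0     1     0  |     0     0  -1/4 ]
Right block of [I | A^{-1}] is the inverse:
[ -13/2  -3/2  -3/8 ]
[     0     0  -1/4 ]
[    -4    -1  -1/4 ]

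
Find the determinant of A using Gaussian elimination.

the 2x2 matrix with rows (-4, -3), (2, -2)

det(A) = 14

Forward elimination:
R2 <- R2 - (-1/2)*R1:  [    0  -7/2 ]
Upper-triangular form:
[ -4    -3 ]
[  0  -7/2 ]
det(A) = (-1)^0 * (-4) * (-7/2) = 14  (0 row swaps -> sign +1)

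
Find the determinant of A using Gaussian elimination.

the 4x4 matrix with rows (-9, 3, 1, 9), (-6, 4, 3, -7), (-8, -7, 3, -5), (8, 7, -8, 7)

Forward elimination:
R2 <- R2 - (2/3)*R1:  [   0    2  7/3  -13 ]
R3 <- R3 - (8/9)*R1:  [     0  -29/3   19/9    -13 ]
R4 <- R4 - (-8/9)*R1:  [     0   29/3  -64/9     15 ]
R3 <- R3 - (-29/6)*R2:  [      0       0  241/18  -455/6 ]
R4 <- R4 - (29/6)*R2:  [       0        0  -331/18    467/6 ]
R4 <- R4 - (-331/241)*R3:  [         0          0          0  -6343/241 ]
Upper-triangular form:
[ -9  3       1          9 ]
[  0  2     7/3        -13 ]
[  0  0  241/18     -455/6 ]
[  0  0       0  -6343/241 ]
det(A) = (-1)^0 * (-9) * (2) * (241/18) * (-6343/241) = 6343  (0 row swaps -> sign +1)

det(A) = 6343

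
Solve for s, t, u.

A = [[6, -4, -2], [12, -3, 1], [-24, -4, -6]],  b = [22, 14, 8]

(1, -2, -4)

Forward elimination on [A|b]:
R2 <- R2 - (2)*R1:  [   0    5    5  -30 ]
R3 <- R3 - (-4)*R1:  [   0  -20  -14   96 ]
R3 <- R3 - (-4)*R2:  [   0    0    6  -24 ]
Row echelon form:
[ 6  -4  -2  |   22 ]
[ 0   5   5  |  -30 ]
[ 0   0   6  |  -24 ]
Back-substitution:
u = (-24) / 6 = -4
t = (-30 - (5)*(-4)) / 5 = -2
s = (22 - (-4)*(-2) - (-2)*(-4)) / 6 = 1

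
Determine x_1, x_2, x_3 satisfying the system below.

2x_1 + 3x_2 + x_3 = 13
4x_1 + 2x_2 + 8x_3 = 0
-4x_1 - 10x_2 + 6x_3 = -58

Forward elimination on [A|b]:
R2 <- R2 - (2)*R1:  [   0   -4    6  -26 ]
R3 <- R3 - (-2)*R1:  [   0   -4    8  -32 ]
R3 <- R3 - (1)*R2:  [  0   0   2  -6 ]
Row echelon form:
[ 2   3  1  |   13 ]
[ 0  -4  6  |  -26 ]
[ 0   0  2  |   -6 ]
Back-substitution:
x_3 = (-6) / 2 = -3
x_2 = (-26 - (6)*(-3)) / -4 = 2
x_1 = (13 - (3)*(2) - (1)*(-3)) / 2 = 5

(5, 2, -3)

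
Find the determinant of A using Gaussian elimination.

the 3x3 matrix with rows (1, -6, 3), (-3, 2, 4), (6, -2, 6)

Forward elimination:
R2 <- R2 - (-3)*R1:  [   0  -16   13 ]
R3 <- R3 - (6)*R1:  [   0   34  -12 ]
R3 <- R3 - (-17/8)*R2:  [     0      0  125/8 ]
Upper-triangular form:
[ 1   -6      3 ]
[ 0  -16     13 ]
[ 0    0  125/8 ]
det(A) = (-1)^0 * (1) * (-16) * (125/8) = -250  (0 row swaps -> sign +1)

det(A) = -250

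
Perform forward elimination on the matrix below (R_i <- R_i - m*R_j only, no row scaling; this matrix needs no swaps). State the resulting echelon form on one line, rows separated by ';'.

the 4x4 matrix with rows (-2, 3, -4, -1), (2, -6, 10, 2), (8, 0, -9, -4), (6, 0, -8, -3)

Forward elimination:
R2 <- R2 - (-1)*R1:  [  0  -3   6   1 ]
R3 <- R3 - (-4)*R1:  [   0   12  -25   -8 ]
R4 <- R4 - (-3)*R1:  [   0    9  -20   -6 ]
R3 <- R3 - (-4)*R2:  [  0   0  -1  -4 ]
R4 <- R4 - (-3)*R2:  [  0   0  -2  -3 ]
R4 <- R4 - (2)*R3:  [ 0  0  0  5 ]
Row echelon form:
[ -2   3  -4  -1 ]
[  0  -3   6   1 ]
[  0   0  -1  -4 ]
[  0   0   0   5 ]

REF = [-2 3 -4 -1; 0 -3 6 1; 0 0 -1 -4; 0 0 0 5]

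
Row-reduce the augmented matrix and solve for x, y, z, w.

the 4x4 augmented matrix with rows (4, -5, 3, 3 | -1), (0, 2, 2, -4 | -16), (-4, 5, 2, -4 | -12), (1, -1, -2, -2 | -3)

Forward elimination on [A|b]:
R3 <- R3 - (-1)*R1:  [   0    0    5   -1  -13 ]
R4 <- R4 - (1/4)*R1:  [     0    1/4  -11/4  -11/4  -11/4 ]
R4 <- R4 - (1/8)*R2:  [    0     0    -3  -9/4  -3/4 ]
R4 <- R4 - (-3/5)*R3:  [       0        0        0   -57/20  -171/20 ]
Row echelon form:
[ 4  -5  3       3  |       -1 ]
[ 0   2  2      -4  |      -16 ]
[ 0   0  5      -1  |      -13 ]
[ 0   0  0  -57/20  |  -171/20 ]
Back-substitution:
w = (-171/20) / (-57/20) = 3
z = (-13 - (-1)*(3)) / 5 = -2
y = (-16 - (2)*(-2) - (-4)*(3)) / 2 = 0
x = (-1 - (-5)*(0) - (3)*(-2) - (3)*(3)) / 4 = -1

(-1, 0, -2, 3)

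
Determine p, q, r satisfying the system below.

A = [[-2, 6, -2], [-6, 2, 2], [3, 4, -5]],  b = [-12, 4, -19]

Forward elimination on [A|b]:
R2 <- R2 - (3)*R1:  [   0  -16    8   40 ]
R3 <- R3 - (-3/2)*R1:  [   0   13   -8  -37 ]
R3 <- R3 - (-13/16)*R2:  [    0     0  -3/2  -9/2 ]
Row echelon form:
[ -2    6    -2  |   -12 ]
[  0  -16     8  |    40 ]
[  0    0  -3/2  |  -9/2 ]
Back-substitution:
r = (-9/2) / (-3/2) = 3
q = (40 - (8)*(3)) / -16 = -1
p = (-12 - (6)*(-1) - (-2)*(3)) / -2 = 0

(0, -1, 3)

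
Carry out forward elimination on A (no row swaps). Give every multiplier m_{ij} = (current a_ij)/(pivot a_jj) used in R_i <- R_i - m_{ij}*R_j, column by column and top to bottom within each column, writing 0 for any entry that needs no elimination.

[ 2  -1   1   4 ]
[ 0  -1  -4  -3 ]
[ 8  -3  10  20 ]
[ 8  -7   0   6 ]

multipliers: 0, 4, 4, -1, 3, 4

Forward elimination:
R2: entry in column 1 is already 0 -> m_{21} = 0 (no row operation needed)
R3 <- R3 - (4)*R1:  [ 0  1  6  4 ]
R4 <- R4 - (4)*R1:  [   0   -3   -4  -10 ]
R3 <- R3 - (-1)*R2:  [ 0  0  2  1 ]
R4 <- R4 - (3)*R2:  [  0   0   8  -1 ]
R4 <- R4 - (4)*R3:  [  0   0   0  -5 ]
Multipliers (in order of application): m_{21} = 0, m_{31} = 4, m_{41} = 4, m_{32} = -1, m_{42} = 3, m_{43} = 4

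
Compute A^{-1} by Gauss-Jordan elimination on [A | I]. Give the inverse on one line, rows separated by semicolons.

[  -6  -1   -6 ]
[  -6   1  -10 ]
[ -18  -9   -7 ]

Gauss-Jordan on [A | I]:
R1 <- (1/-6)*R1:  [    1   1/6     1  |  -1/6     0     0 ]
R2 <- R2 - (-6)*R1:  [  0   2  -4  |  -1   1   0 ]
R3 <- R3 - (-18)*R1:  [  0  -6  11  |  -3   0   1 ]
R2 <- (1/2)*R2:  [    0     1    -2  |  -1/2   1/2     0 ]
R1 <- R1 - (1/6)*R2:  [     1      0    4/3  |  -1/12  -1/12      0 ]
R3 <- R3 - (-6)*R2:  [  0   0  -1  |  -6   3   1 ]
R3 <- (1/-1)*R3:  [  0   0   1  |   6  -3  -1 ]
R1 <- R1 - (4/3)*R3:  [      1       0       0  |  -97/12   47/12     4/3 ]
R2 <- R2 - (-2)*R3:  [     0      1      0  |   23/2  -11/2     -2 ]
Right block of [I | A^{-1}] is the inverse:
[ -97/12  47/12  4/3 ]
[   23/2  -11/2   -2 ]
[      6     -3   -1 ]

inverse = [-97/12 47/12 4/3; 23/2 -11/2 -2; 6 -3 -1]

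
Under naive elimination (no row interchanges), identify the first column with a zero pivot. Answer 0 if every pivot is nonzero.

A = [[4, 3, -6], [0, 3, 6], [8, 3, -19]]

Naive forward elimination:
R3 <- R3 - (2)*R1:  [  0  -3  -7 ]
R3 <- R3 - (-1)*R2:  [  0   0  -1 ]
All pivots nonzero; naive elimination completes without hitting a zero pivot.

first zero-pivot column = 0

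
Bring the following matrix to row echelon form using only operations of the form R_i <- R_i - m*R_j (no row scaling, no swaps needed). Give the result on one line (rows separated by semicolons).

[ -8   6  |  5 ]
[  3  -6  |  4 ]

Forward elimination:
R2 <- R2 - (-3/8)*R1:  [     0  -15/4   47/8 ]
Row echelon form:
[ -8      6  |     5 ]
[  0  -15/4  |  47/8 ]

REF = [-8 6 5; 0 -15/4 47/8]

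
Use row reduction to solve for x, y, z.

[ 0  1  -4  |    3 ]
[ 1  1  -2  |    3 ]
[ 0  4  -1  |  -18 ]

(4, -5, -2)

Forward elimination on [A|b]:
R1 <-> R2   (pivot in column 1 was zero)
[ 1  1  -2    3 ]
[ 0  1  -4    3 ]
[ 0  4  -1  -18 ]
R3 <- R3 - (4)*R2:  [   0    0   15  -30 ]
Row echelon form:
[ 1  1  -2  |    3 ]
[ 0  1  -4  |    3 ]
[ 0  0  15  |  -30 ]
Back-substitution:
z = (-30) / 15 = -2
y = (3 - (-4)*(-2)) / 1 = -5
x = (3 - (1)*(-5) - (-2)*(-2)) / 1 = 4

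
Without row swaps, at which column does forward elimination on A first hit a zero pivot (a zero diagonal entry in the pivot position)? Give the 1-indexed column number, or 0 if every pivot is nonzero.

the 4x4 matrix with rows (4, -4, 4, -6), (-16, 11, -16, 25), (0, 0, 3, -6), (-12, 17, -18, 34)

first zero-pivot column = 0

Naive forward elimination:
R2 <- R2 - (-4)*R1:  [  0  -5   0   1 ]
R4 <- R4 - (-3)*R1:  [  0   5  -6  16 ]
R4 <- R4 - (-1)*R2:  [  0   0  -6  17 ]
R4 <- R4 - (-2)*R3:  [ 0  0  0  5 ]
All pivots nonzero; naive elimination completes without hitting a zero pivot.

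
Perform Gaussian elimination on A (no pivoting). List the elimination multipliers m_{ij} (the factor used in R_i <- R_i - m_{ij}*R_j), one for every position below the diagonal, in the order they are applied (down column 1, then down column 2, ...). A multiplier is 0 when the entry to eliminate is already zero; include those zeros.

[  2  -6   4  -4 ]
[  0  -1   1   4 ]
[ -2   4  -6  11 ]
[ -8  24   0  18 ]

Forward elimination:
R2: entry in column 1 is already 0 -> m_{21} = 0 (no row operation needed)
R3 <- R3 - (-1)*R1:  [  0  -2  -2   7 ]
R4 <- R4 - (-4)*R1:  [  0   0  16   2 ]
R3 <- R3 - (2)*R2:  [  0   0  -4  -1 ]
R4: entry in column 2 is already 0 -> m_{42} = 0 (no row operation needed)
R4 <- R4 - (-4)*R3:  [  0   0   0  -2 ]
Multipliers (in order of application): m_{21} = 0, m_{31} = -1, m_{41} = -4, m_{32} = 2, m_{42} = 0, m_{43} = -4

multipliers: 0, -1, -4, 2, 0, -4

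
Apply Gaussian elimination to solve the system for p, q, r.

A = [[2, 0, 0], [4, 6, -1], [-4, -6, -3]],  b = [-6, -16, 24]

(-3, -1, -2)

Forward elimination on [A|b]:
R2 <- R2 - (2)*R1:  [  0   6  -1  -4 ]
R3 <- R3 - (-2)*R1:  [  0  -6  -3  12 ]
R3 <- R3 - (-1)*R2:  [  0   0  -4   8 ]
Row echelon form:
[ 2  0   0  |  -6 ]
[ 0  6  -1  |  -4 ]
[ 0  0  -4  |   8 ]
Back-substitution:
r = (8) / -4 = -2
q = (-4 - (-1)*(-2)) / 6 = -1
p = (-6) / 2 = -3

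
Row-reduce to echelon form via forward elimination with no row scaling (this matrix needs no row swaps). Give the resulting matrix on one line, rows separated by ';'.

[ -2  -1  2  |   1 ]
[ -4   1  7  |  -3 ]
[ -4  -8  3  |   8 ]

REF = [-2 -1 2 1; 0 3 3 -5; 0 0 5 -4]

Forward elimination:
R2 <- R2 - (2)*R1:  [  0   3   3  -5 ]
R3 <- R3 - (2)*R1:  [  0  -6  -1   6 ]
R3 <- R3 - (-2)*R2:  [  0   0   5  -4 ]
Row echelon form:
[ -2  -1  2  |   1 ]
[  0   3  3  |  -5 ]
[  0   0  5  |  -4 ]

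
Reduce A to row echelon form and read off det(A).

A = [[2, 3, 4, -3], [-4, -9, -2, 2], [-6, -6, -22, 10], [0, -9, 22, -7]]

Forward elimination:
R2 <- R2 - (-2)*R1:  [  0  -3   6  -4 ]
R3 <- R3 - (-3)*R1:  [   0    3  -10    1 ]
R3 <- R3 - (-1)*R2:  [  0   0  -4  -3 ]
R4 <- R4 - (3)*R2:  [ 0  0  4  5 ]
R4 <- R4 - (-1)*R3:  [ 0  0  0  2 ]
Upper-triangular form:
[ 2   3   4  -3 ]
[ 0  -3   6  -4 ]
[ 0   0  -4  -3 ]
[ 0   0   0   2 ]
det(A) = (-1)^0 * (2) * (-3) * (-4) * (2) = 48  (0 row swaps -> sign +1)

det(A) = 48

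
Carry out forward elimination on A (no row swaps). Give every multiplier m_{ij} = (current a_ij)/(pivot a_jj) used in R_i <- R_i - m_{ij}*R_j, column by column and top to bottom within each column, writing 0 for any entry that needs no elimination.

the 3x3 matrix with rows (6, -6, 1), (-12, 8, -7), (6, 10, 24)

multipliers: -2, 1, -4

Forward elimination:
R2 <- R2 - (-2)*R1:  [  0  -4  -5 ]
R3 <- R3 - (1)*R1:  [  0  16  23 ]
R3 <- R3 - (-4)*R2:  [ 0  0  3 ]
Multipliers (in order of application): m_{21} = -2, m_{31} = 1, m_{32} = -4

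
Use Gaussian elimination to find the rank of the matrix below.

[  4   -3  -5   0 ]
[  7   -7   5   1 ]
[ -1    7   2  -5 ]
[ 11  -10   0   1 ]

Row reduction:
R2 <- R2 - (7/4)*R1:  [    0  -7/4  55/4     1 ]
R3 <- R3 - (-1/4)*R1:  [    0  25/4   3/4    -5 ]
R4 <- R4 - (11/4)*R1:  [    0  -7/4  55/4     1 ]
R3 <- R3 - (-25/7)*R2:  [     0      0  349/7  -10/7 ]
R4 <- R4 - (1)*R2:  [ 0  0  0  0 ]
Row echelon form:
[ 4    -3     -5      0 ]
[ 0  -7/4   55/4      1 ]
[ 0     0  349/7  -10/7 ]
[ 0     0      0      0 ]
Nonzero rows / pivot columns: 3

rank(A) = 3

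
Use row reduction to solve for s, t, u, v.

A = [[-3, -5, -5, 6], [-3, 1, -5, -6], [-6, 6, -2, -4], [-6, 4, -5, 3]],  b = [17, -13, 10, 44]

(1, 5, -3, 5)

Forward elimination on [A|b]:
R2 <- R2 - (1)*R1:  [   0    6    0  -12  -30 ]
R3 <- R3 - (2)*R1:  [   0   16    8  -16  -24 ]
R4 <- R4 - (2)*R1:  [  0  14   5  -9  10 ]
R3 <- R3 - (8/3)*R2:  [  0   0   8  16  56 ]
R4 <- R4 - (7/3)*R2:  [  0   0   5  19  80 ]
R4 <- R4 - (5/8)*R3:  [  0   0   0   9  45 ]
Row echelon form:
[ -3  -5  -5    6  |   17 ]
[  0   6   0  -12  |  -30 ]
[  0   0   8   16  |   56 ]
[  0   0   0    9  |   45 ]
Back-substitution:
v = (45) / 9 = 5
u = (56 - (16)*(5)) / 8 = -3
t = (-30 - (-12)*(5)) / 6 = 5
s = (17 - (-5)*(5) - (-5)*(-3) - (6)*(5)) / -3 = 1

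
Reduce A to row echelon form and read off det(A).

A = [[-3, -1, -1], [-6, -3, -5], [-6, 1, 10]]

Forward elimination:
R2 <- R2 - (2)*R1:  [  0  -1  -3 ]
R3 <- R3 - (2)*R1:  [  0   3  12 ]
R3 <- R3 - (-3)*R2:  [ 0  0  3 ]
Upper-triangular form:
[ -3  -1  -1 ]
[  0  -1  -3 ]
[  0   0   3 ]
det(A) = (-1)^0 * (-3) * (-1) * (3) = 9  (0 row swaps -> sign +1)

det(A) = 9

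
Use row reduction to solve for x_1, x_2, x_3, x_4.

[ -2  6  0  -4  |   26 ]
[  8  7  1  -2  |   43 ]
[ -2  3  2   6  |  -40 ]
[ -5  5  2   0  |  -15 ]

Forward elimination on [A|b]:
R2 <- R2 - (-4)*R1:  [   0   31    1  -18  147 ]
R3 <- R3 - (1)*R1:  [   0   -3    2   10  -66 ]
R4 <- R4 - (5/2)*R1:  [   0  -10    2   10  -80 ]
R3 <- R3 - (-3/31)*R2:  [        0         0     65/31    256/31  -1605/31 ]
R4 <- R4 - (-10/31)*R2:  [        0         0     72/31    130/31  -1010/31 ]
R4 <- R4 - (72/65)*R3:  [       0        0        0  -322/65   322/13 ]
Row echelon form:
[ -2   6      0       -4  |        26 ]
[  0  31      1      -18  |       147 ]
[  0   0  65/31   256/31  |  -1605/31 ]
[  0   0      0  -322/65  |    322/13 ]
Back-substitution:
x_4 = (322/13) / (-322/65) = -5
x_3 = (-1605/31 - (256/31)*(-5)) / (65/31) = -5
x_2 = (147 - (1)*(-5) - (-18)*(-5)) / 31 = 2
x_1 = (26 - (6)*(2) - (-4)*(-5)) / -2 = 3

(3, 2, -5, -5)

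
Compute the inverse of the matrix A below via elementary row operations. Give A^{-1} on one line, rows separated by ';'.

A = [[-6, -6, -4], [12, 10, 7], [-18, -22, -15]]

Gauss-Jordan on [A | I]:
R1 <- (1/-6)*R1:  [    1     1   2/3  |  -1/6     0     0 ]
R2 <- R2 - (12)*R1:  [  0  -2  -1  |   2   1   0 ]
R3 <- R3 - (-18)*R1:  [  0  -4  -3  |  -3   0   1 ]
R2 <- (1/-2)*R2:  [    0     1   1/2  |    -1  -1/2     0 ]
R1 <- R1 - (1)*R2:  [   1    0  1/6  |  5/6  1/2    0 ]
R3 <- R3 - (-4)*R2:  [  0   0  -1  |  -7  -2   1 ]
R3 <- (1/-1)*R3:  [  0   0   1  |   7   2  -1 ]
R1 <- R1 - (1/6)*R3:  [    1     0     0  |  -1/3   1/6   1/6 ]
R2 <- R2 - (1/2)*R3:  [    0     1     0  |  -9/2  -3/2   1/2 ]
Right block of [I | A^{-1}] is the inverse:
[ -1/3   1/6  1/6 ]
[ -9/2  -3/2  1/2 ]
[    7     2   -1 ]

inverse = [-1/3 1/6 1/6; -9/2 -3/2 1/2; 7 2 -1]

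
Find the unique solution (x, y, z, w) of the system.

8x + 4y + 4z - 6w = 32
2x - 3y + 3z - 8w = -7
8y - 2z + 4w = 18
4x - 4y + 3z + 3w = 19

Forward elimination on [A|b]:
R2 <- R2 - (1/4)*R1:  [     0     -4      2  -13/2    -15 ]
R4 <- R4 - (1/2)*R1:  [  0  -6   1   6   3 ]
R3 <- R3 - (-2)*R2:  [   0    0    2   -9  -12 ]
R4 <- R4 - (3/2)*R2:  [    0     0    -2  63/4  51/2 ]
R4 <- R4 - (-1)*R3:  [    0     0     0  27/4  27/2 ]
Row echelon form:
[ 8   4  4     -6  |    32 ]
[ 0  -4  2  -13/2  |   -15 ]
[ 0   0  2     -9  |   -12 ]
[ 0   0  0   27/4  |  27/2 ]
Back-substitution:
w = (27/2) / (27/4) = 2
z = (-12 - (-9)*(2)) / 2 = 3
y = (-15 - (2)*(3) - (-13/2)*(2)) / -4 = 2
x = (32 - (4)*(2) - (4)*(3) - (-6)*(2)) / 8 = 3

(3, 2, 3, 2)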